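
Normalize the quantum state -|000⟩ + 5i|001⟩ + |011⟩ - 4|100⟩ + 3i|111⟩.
-0.1387|000⟩ + 0.6934i|001⟩ + 0.1387|011⟩ - 0.5547|100⟩ + 0.416i|111⟩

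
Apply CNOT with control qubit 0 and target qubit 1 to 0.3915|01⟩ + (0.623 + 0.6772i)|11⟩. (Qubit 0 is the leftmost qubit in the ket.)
0.3915|01⟩ + (0.623 + 0.6772i)|10⟩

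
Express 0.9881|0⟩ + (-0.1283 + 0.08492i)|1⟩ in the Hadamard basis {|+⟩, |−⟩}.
(0.608 + 0.06005i)|+⟩ + (0.7894 - 0.06005i)|−⟩

With |ψ⟩ = α|0⟩ + β|1⟩, the Hadamard-basis coefficients are ⟨+|ψ⟩ = (α + β)/√2 and ⟨−|ψ⟩ = (α − β)/√2.
Here α = 0.9881, β = (-0.1283 + 0.08492i): (α + β)/√2 = (0.608 + 0.06005i), (α − β)/√2 = (0.7894 - 0.06005i).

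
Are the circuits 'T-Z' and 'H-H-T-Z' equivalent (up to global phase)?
Yes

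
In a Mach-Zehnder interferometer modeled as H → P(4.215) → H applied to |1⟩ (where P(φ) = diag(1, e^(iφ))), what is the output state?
(0.7386 + 0.4394i)|0⟩ + (0.2614 - 0.4394i)|1⟩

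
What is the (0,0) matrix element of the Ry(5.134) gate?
-0.8394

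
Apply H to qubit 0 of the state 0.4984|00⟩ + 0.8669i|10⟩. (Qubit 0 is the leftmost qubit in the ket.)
(0.3524 + 0.613i)|00⟩ + (0.3524 - 0.613i)|10⟩

H on qubit 0 mixes each pair of kets that differ only in qubit 0: amplitudes (a, b) of (|…0…⟩, |…1…⟩) become ((a + b)/√2, (a − b)/√2). Kets absent from the input have amplitude 0.
(|00⟩, |10⟩): (a, b) = (0.4984, 0.8669i) → ((0.3524 + 0.613i), (0.3524 - 0.613i))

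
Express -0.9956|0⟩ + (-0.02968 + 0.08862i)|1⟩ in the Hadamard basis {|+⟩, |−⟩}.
(-0.725 + 0.06266i)|+⟩ + (-0.683 - 0.06266i)|−⟩

With |ψ⟩ = α|0⟩ + β|1⟩, the Hadamard-basis coefficients are ⟨+|ψ⟩ = (α + β)/√2 and ⟨−|ψ⟩ = (α − β)/√2.
Here α = -0.9956, β = (-0.02968 + 0.08862i): (α + β)/√2 = (-0.725 + 0.06266i), (α − β)/√2 = (-0.683 - 0.06266i).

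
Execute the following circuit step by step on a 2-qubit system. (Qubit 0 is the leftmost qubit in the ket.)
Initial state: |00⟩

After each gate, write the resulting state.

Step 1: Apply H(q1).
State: 1/√2|00⟩ + 1/√2|01⟩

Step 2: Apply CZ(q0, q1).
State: 1/√2|00⟩ + 1/√2|01⟩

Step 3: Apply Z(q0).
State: 1/√2|00⟩ + 1/√2|01⟩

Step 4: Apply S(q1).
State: 1/√2|00⟩ + (1/√2)i|01⟩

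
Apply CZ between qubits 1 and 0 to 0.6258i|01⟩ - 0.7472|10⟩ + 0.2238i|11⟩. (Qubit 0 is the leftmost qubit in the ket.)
0.6258i|01⟩ - 0.7472|10⟩ - 0.2238i|11⟩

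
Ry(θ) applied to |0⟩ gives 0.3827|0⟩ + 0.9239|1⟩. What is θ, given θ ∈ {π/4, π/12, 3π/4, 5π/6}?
3π/4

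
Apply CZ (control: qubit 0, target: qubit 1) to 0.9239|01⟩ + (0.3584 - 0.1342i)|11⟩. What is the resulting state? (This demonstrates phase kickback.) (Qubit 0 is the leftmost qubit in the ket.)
0.9239|01⟩ + (-0.3584 + 0.1342i)|11⟩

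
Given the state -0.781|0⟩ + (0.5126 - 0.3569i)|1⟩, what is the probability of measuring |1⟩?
0.3901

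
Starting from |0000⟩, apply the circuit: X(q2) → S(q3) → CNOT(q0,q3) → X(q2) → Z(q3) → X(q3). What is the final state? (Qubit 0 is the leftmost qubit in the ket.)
|0001⟩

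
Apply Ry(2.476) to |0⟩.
0.3267|0⟩ + 0.9451|1⟩

Ry(2.476) = [[cos(θ/2), −sin(θ/2)], [sin(θ/2), cos(θ/2)]]; θ = 2.476, cos(θ/2) ≈ 0.326687, sin(θ/2) ≈ 0.945133.
With a = amp(|0⟩) = 1 and b = amp(|1⟩) = 0:
new amp(|0⟩) = (0.326687)·a + (-0.945133)·b = 0.3267
new amp(|1⟩) = (0.945133)·a + (0.326687)·b = 0.9451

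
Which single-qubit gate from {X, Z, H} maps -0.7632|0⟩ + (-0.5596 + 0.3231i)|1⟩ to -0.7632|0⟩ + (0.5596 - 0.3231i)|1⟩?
Z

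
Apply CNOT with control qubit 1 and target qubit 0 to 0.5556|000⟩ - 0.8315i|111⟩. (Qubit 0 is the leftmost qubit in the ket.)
0.5556|000⟩ - 0.8315i|011⟩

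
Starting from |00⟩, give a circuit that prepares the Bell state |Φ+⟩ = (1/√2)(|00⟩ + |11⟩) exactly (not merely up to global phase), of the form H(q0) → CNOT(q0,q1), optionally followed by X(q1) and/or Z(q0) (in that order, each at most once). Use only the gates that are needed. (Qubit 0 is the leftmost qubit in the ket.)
H(q0) → CNOT(q0,q1)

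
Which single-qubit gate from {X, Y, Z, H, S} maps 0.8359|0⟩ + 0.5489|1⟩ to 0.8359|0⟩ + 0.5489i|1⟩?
S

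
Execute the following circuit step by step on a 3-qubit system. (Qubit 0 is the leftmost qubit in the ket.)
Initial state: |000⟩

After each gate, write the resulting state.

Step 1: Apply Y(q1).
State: i|010⟩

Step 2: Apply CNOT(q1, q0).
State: i|110⟩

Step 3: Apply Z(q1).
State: -i|110⟩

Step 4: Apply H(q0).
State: -(1/√2)i|010⟩ + (1/√2)i|110⟩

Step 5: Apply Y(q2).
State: 1/√2|011⟩ - 1/√2|111⟩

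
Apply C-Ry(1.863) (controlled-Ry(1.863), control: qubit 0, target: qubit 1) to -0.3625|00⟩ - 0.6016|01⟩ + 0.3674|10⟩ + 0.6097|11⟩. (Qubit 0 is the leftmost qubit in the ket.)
-0.3625|00⟩ - 0.6016|01⟩ - 0.2701|10⟩ + 0.6586|11⟩

C-Ry(1.863) leaves the control-|0⟩ kets |00⟩, |01⟩ unchanged and applies Ry(1.863) to qubit 1 on the control-|1⟩ pair (|10⟩, |11⟩).
Ry(1.863) = [[cos(θ/2), −sin(θ/2)], [sin(θ/2), cos(θ/2)]]; θ = 1.863, cos(θ/2) ≈ 0.596631, sin(θ/2) ≈ 0.802516.
With a = amp(|10⟩) = 0.3674 and b = amp(|11⟩) = 0.6097:
new amp(|10⟩) = (0.596631)·a + (-0.802516)·b = -0.2701
new amp(|11⟩) = (0.802516)·a + (0.596631)·b = 0.6586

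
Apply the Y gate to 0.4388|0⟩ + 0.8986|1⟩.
-0.8986i|0⟩ + 0.4388i|1⟩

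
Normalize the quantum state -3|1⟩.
-|1⟩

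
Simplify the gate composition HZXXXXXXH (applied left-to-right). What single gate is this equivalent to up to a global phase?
X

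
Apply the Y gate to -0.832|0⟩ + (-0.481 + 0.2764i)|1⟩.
(0.2764 + 0.481i)|0⟩ - 0.832i|1⟩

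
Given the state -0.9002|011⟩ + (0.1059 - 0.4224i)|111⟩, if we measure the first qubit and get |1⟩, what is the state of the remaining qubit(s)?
(0.2432 - 0.97i)|11⟩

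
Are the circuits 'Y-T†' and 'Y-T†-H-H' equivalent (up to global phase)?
Yes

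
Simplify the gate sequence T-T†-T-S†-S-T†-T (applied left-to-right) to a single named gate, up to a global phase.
T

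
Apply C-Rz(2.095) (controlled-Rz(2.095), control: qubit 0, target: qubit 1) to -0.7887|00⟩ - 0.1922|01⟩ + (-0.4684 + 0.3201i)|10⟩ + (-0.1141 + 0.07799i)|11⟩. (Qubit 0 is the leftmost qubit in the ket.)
-0.7887|00⟩ - 0.1922|01⟩ + (0.04319 + 0.5657i)|10⟩ + (-0.1246 - 0.05986i)|11⟩

C-Rz(2.095) leaves the control-|0⟩ kets |00⟩, |01⟩ unchanged and applies Rz(2.095) to qubit 1 on the control-|1⟩ pair (|10⟩, |11⟩).
Rz(2.095) = [[e^(−iθ/2), 0], [0, e^(iθ/2)]] with e^(±iθ/2) = cos(θ/2) ± i·sin(θ/2); θ = 2.095, cos(θ/2) ≈ 0.499738, sin(θ/2) ≈ 0.866177.
With a = amp(|10⟩) = (-0.4684 + 0.3201i) and b = amp(|11⟩) = (-0.1141 + 0.07799i):
new amp(|10⟩) = (0.499738 - 0.866177i)·a = (0.04319 + 0.5657i)
new amp(|11⟩) = (0.499738 + 0.866177i)·b = (-0.1246 - 0.05986i)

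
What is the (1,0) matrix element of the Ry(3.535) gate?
0.9807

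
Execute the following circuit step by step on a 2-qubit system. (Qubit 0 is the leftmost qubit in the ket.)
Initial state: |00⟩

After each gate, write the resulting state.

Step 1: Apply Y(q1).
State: i|01⟩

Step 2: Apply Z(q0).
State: i|01⟩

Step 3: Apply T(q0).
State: i|01⟩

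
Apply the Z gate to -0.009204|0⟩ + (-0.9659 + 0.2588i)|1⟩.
-0.009204|0⟩ + (0.9659 - 0.2588i)|1⟩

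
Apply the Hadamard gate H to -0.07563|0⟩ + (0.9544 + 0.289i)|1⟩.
(0.6214 + 0.2044i)|0⟩ + (-0.7283 - 0.2044i)|1⟩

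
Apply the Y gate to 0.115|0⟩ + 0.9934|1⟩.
-0.9934i|0⟩ + 0.115i|1⟩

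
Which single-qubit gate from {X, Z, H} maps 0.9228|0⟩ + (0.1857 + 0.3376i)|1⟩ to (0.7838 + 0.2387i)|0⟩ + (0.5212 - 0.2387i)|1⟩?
H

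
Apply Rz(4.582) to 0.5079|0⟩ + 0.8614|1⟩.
(-0.335 - 0.3818i)|0⟩ + (-0.5681 + 0.6475i)|1⟩

Rz(4.582) = [[e^(−iθ/2), 0], [0, e^(iθ/2)]] with e^(±iθ/2) = cos(θ/2) ± i·sin(θ/2); θ = 4.582, cos(θ/2) ≈ -0.659538, sin(θ/2) ≈ 0.751671.
With a = amp(|0⟩) = 0.5079 and b = amp(|1⟩) = 0.8614:
new amp(|0⟩) = (-0.659538 - 0.751671i)·a = (-0.335 - 0.3818i)
new amp(|1⟩) = (-0.659538 + 0.751671i)·b = (-0.5681 + 0.6475i)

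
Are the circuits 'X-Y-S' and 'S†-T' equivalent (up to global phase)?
No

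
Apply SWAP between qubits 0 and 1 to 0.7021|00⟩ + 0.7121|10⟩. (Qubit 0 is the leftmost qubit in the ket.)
0.7021|00⟩ + 0.7121|01⟩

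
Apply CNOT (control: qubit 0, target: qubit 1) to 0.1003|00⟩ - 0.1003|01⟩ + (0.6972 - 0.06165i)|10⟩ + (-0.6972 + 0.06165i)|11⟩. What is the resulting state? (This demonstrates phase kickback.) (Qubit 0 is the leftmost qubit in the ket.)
0.1003|00⟩ - 0.1003|01⟩ + (-0.6972 + 0.06165i)|10⟩ + (0.6972 - 0.06165i)|11⟩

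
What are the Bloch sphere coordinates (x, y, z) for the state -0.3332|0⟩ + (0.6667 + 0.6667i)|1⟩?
(-0.4443, -0.4443, -0.778)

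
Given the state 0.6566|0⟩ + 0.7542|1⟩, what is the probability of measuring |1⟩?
0.5688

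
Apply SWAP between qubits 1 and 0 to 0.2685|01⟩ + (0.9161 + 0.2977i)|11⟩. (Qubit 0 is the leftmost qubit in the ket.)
0.2685|10⟩ + (0.9161 + 0.2977i)|11⟩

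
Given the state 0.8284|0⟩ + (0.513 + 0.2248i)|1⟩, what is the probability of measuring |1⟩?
0.3137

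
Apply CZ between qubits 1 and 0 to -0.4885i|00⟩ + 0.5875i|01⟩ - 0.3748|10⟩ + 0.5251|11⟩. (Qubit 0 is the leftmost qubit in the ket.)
-0.4885i|00⟩ + 0.5875i|01⟩ - 0.3748|10⟩ - 0.5251|11⟩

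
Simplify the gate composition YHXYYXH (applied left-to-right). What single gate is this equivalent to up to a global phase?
Y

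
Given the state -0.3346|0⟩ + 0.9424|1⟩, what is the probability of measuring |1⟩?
0.8881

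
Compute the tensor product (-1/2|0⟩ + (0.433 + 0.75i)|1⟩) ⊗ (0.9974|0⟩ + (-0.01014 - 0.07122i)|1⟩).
-0.4987|00⟩ + (0.00507 + 0.03561i)|01⟩ + (0.4319 + 0.7481i)|10⟩ + (0.04902 - 0.03844i)|11⟩

amp(|b₁b₂…⟩) = product of the factor amplitudes for bits b₁, b₂, …; only kets whose every factor amplitude is nonzero survive.
|00⟩: (-1/2)(0.9974) = -0.4987
|01⟩: (-1/2)(-0.01014 - 0.07122i) = (0.00507 + 0.03561i)
|10⟩: (0.433 + 0.75i)(0.9974) = (0.4319 + 0.7481i)
|11⟩: (0.433 + 0.75i)(-0.01014 - 0.07122i) = (0.04902 - 0.03844i)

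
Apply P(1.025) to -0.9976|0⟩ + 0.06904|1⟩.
-0.9976|0⟩ + (0.03584 + 0.05901i)|1⟩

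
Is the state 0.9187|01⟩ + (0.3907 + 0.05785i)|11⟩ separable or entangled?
Separable

Writing the state as a|00⟩ + b|01⟩ + c|10⟩ + d|11⟩, it is a product state iff ad − bc = 0.
Here (a, b, c, d) = (0, 0.9187, 0, (0.3907 + 0.05785i)): ad − bc = (0)(0.3907 + 0.05785i) − (0.9187)(0) = 0, so the state is separable.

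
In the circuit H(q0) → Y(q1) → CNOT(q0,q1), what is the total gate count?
3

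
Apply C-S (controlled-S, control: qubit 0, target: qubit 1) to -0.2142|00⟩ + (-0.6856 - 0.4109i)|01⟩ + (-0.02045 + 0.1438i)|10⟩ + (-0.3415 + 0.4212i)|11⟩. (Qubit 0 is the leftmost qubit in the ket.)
-0.2142|00⟩ + (-0.6856 - 0.4109i)|01⟩ + (-0.02045 + 0.1438i)|10⟩ + (-0.4212 - 0.3415i)|11⟩

C-S leaves the control-|0⟩ kets |00⟩, |01⟩ unchanged and applies S to qubit 1 on the control-|1⟩ pair (|10⟩, |11⟩).
S = [[1, 0], [0, i]].
With a = amp(|10⟩) = (-0.02045 + 0.1438i) and b = amp(|11⟩) = (-0.3415 + 0.4212i):
new amp(|10⟩) = (1)·a = (-0.02045 + 0.1438i)
new amp(|11⟩) = (i)·b = (-0.4212 - 0.3415i)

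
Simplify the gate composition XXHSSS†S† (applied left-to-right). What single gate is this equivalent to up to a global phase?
H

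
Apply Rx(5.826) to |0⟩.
-0.974|0⟩ - 0.2266i|1⟩

Rx(5.826) = [[cos(θ/2), −i·sin(θ/2)], [−i·sin(θ/2), cos(θ/2)]]; θ = 5.826, cos(θ/2) ≈ -0.973986, sin(θ/2) ≈ 0.226607.
With a = amp(|0⟩) = 1 and b = amp(|1⟩) = 0:
new amp(|0⟩) = (-0.973986)·a + (-0.226607i)·b = -0.974
new amp(|1⟩) = (-0.226607i)·a + (-0.973986)·b = -0.2266i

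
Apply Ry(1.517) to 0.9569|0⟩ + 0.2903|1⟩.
0.4949|0⟩ + 0.8689|1⟩

Ry(1.517) = [[cos(θ/2), −sin(θ/2)], [sin(θ/2), cos(θ/2)]]; θ = 1.517, cos(θ/2) ≈ 0.725869, sin(θ/2) ≈ 0.687833.
With a = amp(|0⟩) = 0.9569 and b = amp(|1⟩) = 0.2903:
new amp(|0⟩) = (0.725869)·a + (-0.687833)·b = 0.4949
new amp(|1⟩) = (0.687833)·a + (0.725869)·b = 0.8689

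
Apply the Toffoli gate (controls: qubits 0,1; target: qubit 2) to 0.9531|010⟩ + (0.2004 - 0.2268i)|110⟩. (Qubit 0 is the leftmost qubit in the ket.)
0.9531|010⟩ + (0.2004 - 0.2268i)|111⟩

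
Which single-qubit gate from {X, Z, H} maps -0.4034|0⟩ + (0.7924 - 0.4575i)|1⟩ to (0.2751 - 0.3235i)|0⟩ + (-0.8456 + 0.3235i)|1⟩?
H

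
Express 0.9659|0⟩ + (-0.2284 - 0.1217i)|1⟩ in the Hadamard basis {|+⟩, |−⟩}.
(0.5215 - 0.08605i)|+⟩ + (0.8445 + 0.08605i)|−⟩

With |ψ⟩ = α|0⟩ + β|1⟩, the Hadamard-basis coefficients are ⟨+|ψ⟩ = (α + β)/√2 and ⟨−|ψ⟩ = (α − β)/√2.
Here α = 0.9659, β = (-0.2284 - 0.1217i): (α + β)/√2 = (0.5215 - 0.08605i), (α − β)/√2 = (0.8445 + 0.08605i).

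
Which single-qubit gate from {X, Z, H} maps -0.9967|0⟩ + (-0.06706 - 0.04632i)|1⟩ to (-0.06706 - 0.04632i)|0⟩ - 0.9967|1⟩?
X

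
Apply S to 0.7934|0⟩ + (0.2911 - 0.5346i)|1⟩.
0.7934|0⟩ + (0.5346 + 0.2911i)|1⟩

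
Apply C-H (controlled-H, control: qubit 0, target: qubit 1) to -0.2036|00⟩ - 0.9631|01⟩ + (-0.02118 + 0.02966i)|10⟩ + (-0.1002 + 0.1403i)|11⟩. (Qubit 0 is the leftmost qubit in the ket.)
-0.2036|00⟩ - 0.9631|01⟩ + (-0.08583 + 0.1202i)|10⟩ + (0.05588 - 0.07823i)|11⟩

C-H leaves the control-|0⟩ kets |00⟩, |01⟩ unchanged and applies H to qubit 1 on the control-|1⟩ pair (|10⟩, |11⟩).
H = [[1/√2, 1/√2], [1/√2, -1/√2]].
With a = amp(|10⟩) = (-0.02118 + 0.02966i) and b = amp(|11⟩) = (-0.1002 + 0.1403i):
new amp(|10⟩) = (1/√2)·a + (1/√2)·b = (-0.08583 + 0.1202i)
new amp(|11⟩) = (1/√2)·a + (-1/√2)·b = (0.05588 - 0.07823i)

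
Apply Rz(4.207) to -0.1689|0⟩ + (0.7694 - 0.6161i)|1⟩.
(0.08578 + 0.1455i)|0⟩ + (0.14 + 0.9757i)|1⟩

Rz(4.207) = [[e^(−iθ/2), 0], [0, e^(iθ/2)]] with e^(±iθ/2) = cos(θ/2) ± i·sin(θ/2); θ = 4.207, cos(θ/2) ≈ -0.507864, sin(θ/2) ≈ 0.861437.
With a = amp(|0⟩) = -0.1689 and b = amp(|1⟩) = (0.7694 - 0.6161i):
new amp(|0⟩) = (-0.507864 - 0.861437i)·a = (0.08578 + 0.1455i)
new amp(|1⟩) = (-0.507864 + 0.861437i)·b = (0.14 + 0.9757i)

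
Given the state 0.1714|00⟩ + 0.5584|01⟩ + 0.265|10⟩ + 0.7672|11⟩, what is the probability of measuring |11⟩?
0.5886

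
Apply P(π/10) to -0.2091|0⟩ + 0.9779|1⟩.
-0.2091|0⟩ + (0.93 + 0.3022i)|1⟩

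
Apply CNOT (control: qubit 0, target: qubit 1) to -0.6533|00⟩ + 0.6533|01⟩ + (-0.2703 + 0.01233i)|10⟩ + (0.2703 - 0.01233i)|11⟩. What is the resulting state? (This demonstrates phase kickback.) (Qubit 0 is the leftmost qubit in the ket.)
-0.6533|00⟩ + 0.6533|01⟩ + (0.2703 - 0.01233i)|10⟩ + (-0.2703 + 0.01233i)|11⟩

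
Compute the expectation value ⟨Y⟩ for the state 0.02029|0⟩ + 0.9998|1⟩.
0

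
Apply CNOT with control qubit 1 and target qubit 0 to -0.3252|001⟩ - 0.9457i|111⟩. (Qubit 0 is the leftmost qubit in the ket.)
-0.3252|001⟩ - 0.9457i|011⟩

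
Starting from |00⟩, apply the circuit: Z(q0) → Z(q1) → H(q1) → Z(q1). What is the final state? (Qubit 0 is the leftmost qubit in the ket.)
1/√2|00⟩ - 1/√2|01⟩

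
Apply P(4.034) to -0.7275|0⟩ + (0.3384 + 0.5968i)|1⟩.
-0.7275|0⟩ + (0.2523 - 0.638i)|1⟩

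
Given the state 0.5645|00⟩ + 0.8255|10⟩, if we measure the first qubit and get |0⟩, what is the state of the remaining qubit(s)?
|0⟩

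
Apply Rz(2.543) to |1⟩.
(0.2948 + 0.9555i)|1⟩

Rz(2.543) = [[e^(−iθ/2), 0], [0, e^(iθ/2)]] with e^(±iθ/2) = cos(θ/2) ± i·sin(θ/2); θ = 2.543, cos(θ/2) ≈ 0.294848, sin(θ/2) ≈ 0.955544.
With a = amp(|0⟩) = 0 and b = amp(|1⟩) = 1:
new amp(|0⟩) = (0.294848 - 0.955544i)·a = 0
new amp(|1⟩) = (0.294848 + 0.955544i)·b = (0.2948 + 0.9555i)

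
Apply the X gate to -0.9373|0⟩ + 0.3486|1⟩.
0.3486|0⟩ - 0.9373|1⟩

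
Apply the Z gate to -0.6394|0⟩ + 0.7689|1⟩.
-0.6394|0⟩ - 0.7689|1⟩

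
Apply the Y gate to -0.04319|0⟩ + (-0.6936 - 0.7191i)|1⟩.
(-0.7191 + 0.6936i)|0⟩ - 0.04319i|1⟩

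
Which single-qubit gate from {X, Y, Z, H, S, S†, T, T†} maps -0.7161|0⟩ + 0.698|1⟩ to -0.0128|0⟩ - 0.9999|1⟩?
H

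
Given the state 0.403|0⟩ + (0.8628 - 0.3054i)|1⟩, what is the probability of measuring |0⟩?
0.1624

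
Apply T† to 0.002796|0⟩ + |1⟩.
0.002796|0⟩ + (1/√2 - (1/√2)i)|1⟩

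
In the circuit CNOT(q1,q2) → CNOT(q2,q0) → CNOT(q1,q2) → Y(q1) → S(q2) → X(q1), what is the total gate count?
6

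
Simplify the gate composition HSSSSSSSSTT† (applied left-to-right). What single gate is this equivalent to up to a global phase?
H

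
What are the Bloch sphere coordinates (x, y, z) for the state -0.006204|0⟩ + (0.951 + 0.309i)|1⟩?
(-0.0118, -0.003834, -0.9998)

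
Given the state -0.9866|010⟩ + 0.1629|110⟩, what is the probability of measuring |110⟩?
0.02654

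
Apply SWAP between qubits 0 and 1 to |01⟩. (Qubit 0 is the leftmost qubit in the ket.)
|10⟩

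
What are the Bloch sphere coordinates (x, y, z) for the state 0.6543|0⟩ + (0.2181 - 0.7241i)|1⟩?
(0.2854, -0.9476, -0.1438)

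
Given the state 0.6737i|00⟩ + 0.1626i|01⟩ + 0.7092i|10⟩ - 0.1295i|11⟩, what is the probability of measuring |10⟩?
0.503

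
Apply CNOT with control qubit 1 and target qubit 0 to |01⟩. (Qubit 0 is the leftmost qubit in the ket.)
|11⟩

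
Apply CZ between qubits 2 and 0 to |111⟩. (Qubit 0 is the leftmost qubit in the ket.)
-|111⟩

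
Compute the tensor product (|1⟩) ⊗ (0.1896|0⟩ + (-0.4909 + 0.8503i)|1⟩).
0.1896|10⟩ + (-0.4909 + 0.8503i)|11⟩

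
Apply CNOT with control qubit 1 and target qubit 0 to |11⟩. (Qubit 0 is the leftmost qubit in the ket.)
|01⟩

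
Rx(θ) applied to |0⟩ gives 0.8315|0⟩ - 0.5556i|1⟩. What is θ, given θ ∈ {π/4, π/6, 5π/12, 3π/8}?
3π/8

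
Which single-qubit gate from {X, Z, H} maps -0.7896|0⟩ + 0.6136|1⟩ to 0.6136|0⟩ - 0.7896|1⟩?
X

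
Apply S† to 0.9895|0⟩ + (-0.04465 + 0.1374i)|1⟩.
0.9895|0⟩ + (0.1374 + 0.04465i)|1⟩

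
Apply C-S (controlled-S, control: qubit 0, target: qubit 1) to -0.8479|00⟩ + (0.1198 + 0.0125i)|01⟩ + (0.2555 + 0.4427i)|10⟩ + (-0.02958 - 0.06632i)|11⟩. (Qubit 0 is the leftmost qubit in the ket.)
-0.8479|00⟩ + (0.1198 + 0.0125i)|01⟩ + (0.2555 + 0.4427i)|10⟩ + (0.06632 - 0.02958i)|11⟩

C-S leaves the control-|0⟩ kets |00⟩, |01⟩ unchanged and applies S to qubit 1 on the control-|1⟩ pair (|10⟩, |11⟩).
S = [[1, 0], [0, i]].
With a = amp(|10⟩) = (0.2555 + 0.4427i) and b = amp(|11⟩) = (-0.02958 - 0.06632i):
new amp(|10⟩) = (1)·a = (0.2555 + 0.4427i)
new amp(|11⟩) = (i)·b = (0.06632 - 0.02958i)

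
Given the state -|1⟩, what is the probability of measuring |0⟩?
0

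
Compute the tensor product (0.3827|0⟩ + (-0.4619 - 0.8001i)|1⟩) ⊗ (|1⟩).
0.3827|01⟩ + (-0.4619 - 0.8001i)|11⟩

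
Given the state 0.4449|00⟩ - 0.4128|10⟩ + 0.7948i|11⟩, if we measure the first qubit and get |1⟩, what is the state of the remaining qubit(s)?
-0.4609|0⟩ + 0.8874i|1⟩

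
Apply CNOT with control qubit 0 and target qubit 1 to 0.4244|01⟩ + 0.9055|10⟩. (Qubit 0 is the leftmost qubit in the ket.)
0.4244|01⟩ + 0.9055|11⟩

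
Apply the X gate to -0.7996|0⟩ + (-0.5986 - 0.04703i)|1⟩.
(-0.5986 - 0.04703i)|0⟩ - 0.7996|1⟩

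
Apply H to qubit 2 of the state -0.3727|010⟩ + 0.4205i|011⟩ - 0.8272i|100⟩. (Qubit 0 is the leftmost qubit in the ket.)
(-0.2635 + 0.2973i)|010⟩ + (-0.2635 - 0.2973i)|011⟩ - 0.5849i|100⟩ - 0.5849i|101⟩

H on qubit 2 mixes each pair of kets that differ only in qubit 2: amplitudes (a, b) of (|…0…⟩, |…1…⟩) become ((a + b)/√2, (a − b)/√2). Kets absent from the input have amplitude 0.
(|010⟩, |011⟩): (a, b) = (-0.3727, 0.4205i) → ((-0.2635 + 0.2973i), (-0.2635 - 0.2973i))
(|100⟩, |101⟩): (a, b) = (-0.8272i, 0) → (-0.5849i, -0.5849i)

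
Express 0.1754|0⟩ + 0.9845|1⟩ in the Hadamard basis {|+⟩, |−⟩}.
0.8202|+⟩ - 0.5721|−⟩

With |ψ⟩ = α|0⟩ + β|1⟩, the Hadamard-basis coefficients are ⟨+|ψ⟩ = (α + β)/√2 and ⟨−|ψ⟩ = (α − β)/√2.
Here α = 0.1754, β = 0.9845: (α + β)/√2 = 0.8202, (α − β)/√2 = -0.5721.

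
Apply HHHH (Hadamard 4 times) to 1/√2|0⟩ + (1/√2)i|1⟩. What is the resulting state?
1/√2|0⟩ + (1/√2)i|1⟩

H² = I, so an even number of Hadamards cancels: H^4 = I and the state is unchanged.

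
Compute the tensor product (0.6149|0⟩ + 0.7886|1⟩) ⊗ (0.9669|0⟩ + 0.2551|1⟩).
0.5945|00⟩ + 0.1569|01⟩ + 0.7625|10⟩ + 0.2012|11⟩

amp(|b₁b₂…⟩) = product of the factor amplitudes for bits b₁, b₂, …; only kets whose every factor amplitude is nonzero survive.
|00⟩: (0.6149)(0.9669) = 0.5945
|01⟩: (0.6149)(0.2551) = 0.1569
|10⟩: (0.7886)(0.9669) = 0.7625
|11⟩: (0.7886)(0.2551) = 0.2012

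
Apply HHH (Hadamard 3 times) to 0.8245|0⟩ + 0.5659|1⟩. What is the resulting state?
0.9832|0⟩ + 0.1829|1⟩

H² = I, so H^3 = H: a single Hadamard. With (a, b) = (0.8245, 0.5659), H gives ((a + b)/√2, (a − b)/√2) = (0.9832, 0.1829).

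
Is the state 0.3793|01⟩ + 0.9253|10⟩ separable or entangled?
Entangled

Writing the state as a|00⟩ + b|01⟩ + c|10⟩ + d|11⟩, it is a product state iff ad − bc = 0.
Here (a, b, c, d) = (0, 0.3793, 0.9253, 0): ad − bc = (0)(0) − (0.3793)(0.9253) = -0.351 ≠ 0, so the state is entangled.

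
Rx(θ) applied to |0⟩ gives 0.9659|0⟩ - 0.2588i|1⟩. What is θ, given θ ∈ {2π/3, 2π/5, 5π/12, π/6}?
π/6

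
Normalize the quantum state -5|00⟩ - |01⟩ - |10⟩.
-0.9623|00⟩ - 0.1925|01⟩ - 0.1925|10⟩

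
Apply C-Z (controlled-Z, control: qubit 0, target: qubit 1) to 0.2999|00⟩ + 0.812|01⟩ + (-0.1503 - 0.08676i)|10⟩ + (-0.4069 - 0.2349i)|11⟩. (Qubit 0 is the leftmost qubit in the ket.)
0.2999|00⟩ + 0.812|01⟩ + (-0.1503 - 0.08676i)|10⟩ + (0.4069 + 0.2349i)|11⟩

C-Z leaves the control-|0⟩ kets |00⟩, |01⟩ unchanged and applies Z to qubit 1 on the control-|1⟩ pair (|10⟩, |11⟩).
Z = [[1, 0], [0, -1]].
With a = amp(|10⟩) = (-0.1503 - 0.08676i) and b = amp(|11⟩) = (-0.4069 - 0.2349i):
new amp(|10⟩) = (1)·a = (-0.1503 - 0.08676i)
new amp(|11⟩) = (-1)·b = (0.4069 + 0.2349i)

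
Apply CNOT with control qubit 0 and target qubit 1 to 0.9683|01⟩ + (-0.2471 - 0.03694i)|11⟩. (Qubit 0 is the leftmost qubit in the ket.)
0.9683|01⟩ + (-0.2471 - 0.03694i)|10⟩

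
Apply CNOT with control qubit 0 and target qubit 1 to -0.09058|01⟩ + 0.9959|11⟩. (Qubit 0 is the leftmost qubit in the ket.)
-0.09058|01⟩ + 0.9959|10⟩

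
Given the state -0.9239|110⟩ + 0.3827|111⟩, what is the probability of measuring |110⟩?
0.8536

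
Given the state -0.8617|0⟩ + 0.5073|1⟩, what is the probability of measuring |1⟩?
0.2574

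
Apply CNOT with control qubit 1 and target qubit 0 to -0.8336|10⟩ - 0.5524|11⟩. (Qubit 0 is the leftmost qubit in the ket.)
-0.5524|01⟩ - 0.8336|10⟩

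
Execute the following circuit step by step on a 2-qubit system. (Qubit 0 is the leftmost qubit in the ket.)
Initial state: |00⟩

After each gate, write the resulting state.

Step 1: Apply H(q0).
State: 1/√2|00⟩ + 1/√2|10⟩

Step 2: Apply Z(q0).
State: 1/√2|00⟩ - 1/√2|10⟩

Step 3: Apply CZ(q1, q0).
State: 1/√2|00⟩ - 1/√2|10⟩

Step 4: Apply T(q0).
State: 1/√2|00⟩ + (-1/2 - (1/2)i)|10⟩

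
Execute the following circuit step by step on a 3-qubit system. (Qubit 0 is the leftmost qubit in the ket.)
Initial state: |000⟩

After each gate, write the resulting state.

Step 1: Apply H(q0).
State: 1/√2|000⟩ + 1/√2|100⟩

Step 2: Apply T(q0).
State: 1/√2|000⟩ + (1/2 + (1/2)i)|100⟩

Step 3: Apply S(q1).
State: 1/√2|000⟩ + (1/2 + (1/2)i)|100⟩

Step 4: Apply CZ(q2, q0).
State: 1/√2|000⟩ + (1/2 + (1/2)i)|100⟩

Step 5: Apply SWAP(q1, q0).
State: 1/√2|000⟩ + (1/2 + (1/2)i)|010⟩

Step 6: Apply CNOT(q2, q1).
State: 1/√2|000⟩ + (1/2 + (1/2)i)|010⟩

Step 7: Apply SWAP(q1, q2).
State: 1/√2|000⟩ + (1/2 + (1/2)i)|001⟩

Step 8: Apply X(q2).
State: (1/2 + (1/2)i)|000⟩ + 1/√2|001⟩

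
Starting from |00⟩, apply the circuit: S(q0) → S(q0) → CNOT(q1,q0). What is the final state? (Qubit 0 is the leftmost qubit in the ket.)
|00⟩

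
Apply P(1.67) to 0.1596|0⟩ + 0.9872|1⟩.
0.1596|0⟩ + (-0.09777 + 0.9823i)|1⟩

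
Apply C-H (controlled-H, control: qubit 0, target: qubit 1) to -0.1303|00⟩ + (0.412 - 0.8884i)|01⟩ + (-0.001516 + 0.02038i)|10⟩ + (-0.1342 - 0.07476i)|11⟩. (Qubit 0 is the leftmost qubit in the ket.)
-0.1303|00⟩ + (0.412 - 0.8884i)|01⟩ + (-0.09597 - 0.03845i)|10⟩ + (0.09382 + 0.06727i)|11⟩

C-H leaves the control-|0⟩ kets |00⟩, |01⟩ unchanged and applies H to qubit 1 on the control-|1⟩ pair (|10⟩, |11⟩).
H = [[1/√2, 1/√2], [1/√2, -1/√2]].
With a = amp(|10⟩) = (-0.001516 + 0.02038i) and b = amp(|11⟩) = (-0.1342 - 0.07476i):
new amp(|10⟩) = (1/√2)·a + (1/√2)·b = (-0.09597 - 0.03845i)
new amp(|11⟩) = (1/√2)·a + (-1/√2)·b = (0.09382 + 0.06727i)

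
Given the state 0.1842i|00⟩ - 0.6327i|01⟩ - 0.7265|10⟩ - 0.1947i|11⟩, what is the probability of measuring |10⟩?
0.5278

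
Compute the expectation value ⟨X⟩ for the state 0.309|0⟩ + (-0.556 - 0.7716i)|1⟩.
-0.3436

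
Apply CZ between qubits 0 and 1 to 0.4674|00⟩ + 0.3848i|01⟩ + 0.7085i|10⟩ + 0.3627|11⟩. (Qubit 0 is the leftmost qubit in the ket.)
0.4674|00⟩ + 0.3848i|01⟩ + 0.7085i|10⟩ - 0.3627|11⟩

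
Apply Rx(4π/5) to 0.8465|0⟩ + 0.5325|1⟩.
(0.2616 - 0.5064i)|0⟩ + (0.1646 - 0.8051i)|1⟩

Rx(4π/5) = [[cos(θ/2), −i·sin(θ/2)], [−i·sin(θ/2), cos(θ/2)]]; θ = 4π/5, cos(θ/2) ≈ 0.309017, sin(θ/2) ≈ 0.951057.
With a = amp(|0⟩) = 0.8465 and b = amp(|1⟩) = 0.5325:
new amp(|0⟩) = (0.309017)·a + (-0.951057i)·b = (0.2616 - 0.5064i)
new amp(|1⟩) = (-0.951057i)·a + (0.309017)·b = (0.1646 - 0.8051i)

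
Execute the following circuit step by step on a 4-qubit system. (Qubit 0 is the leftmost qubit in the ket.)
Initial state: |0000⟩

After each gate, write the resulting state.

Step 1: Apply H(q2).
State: 1/√2|0000⟩ + 1/√2|0010⟩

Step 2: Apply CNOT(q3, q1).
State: 1/√2|0000⟩ + 1/√2|0010⟩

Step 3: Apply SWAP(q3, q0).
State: 1/√2|0000⟩ + 1/√2|0010⟩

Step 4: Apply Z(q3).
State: 1/√2|0000⟩ + 1/√2|0010⟩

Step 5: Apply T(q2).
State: 1/√2|0000⟩ + (1/2 + (1/2)i)|0010⟩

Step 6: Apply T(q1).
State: 1/√2|0000⟩ + (1/2 + (1/2)i)|0010⟩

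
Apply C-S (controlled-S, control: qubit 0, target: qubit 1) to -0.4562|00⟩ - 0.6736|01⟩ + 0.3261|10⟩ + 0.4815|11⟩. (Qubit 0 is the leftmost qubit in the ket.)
-0.4562|00⟩ - 0.6736|01⟩ + 0.3261|10⟩ + 0.4815i|11⟩

C-S leaves the control-|0⟩ kets |00⟩, |01⟩ unchanged and applies S to qubit 1 on the control-|1⟩ pair (|10⟩, |11⟩).
S = [[1, 0], [0, i]].
With a = amp(|10⟩) = 0.3261 and b = amp(|11⟩) = 0.4815:
new amp(|10⟩) = (1)·a = 0.3261
new amp(|11⟩) = (i)·b = 0.4815i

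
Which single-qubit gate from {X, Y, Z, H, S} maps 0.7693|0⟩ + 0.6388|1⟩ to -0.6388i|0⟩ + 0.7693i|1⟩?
Y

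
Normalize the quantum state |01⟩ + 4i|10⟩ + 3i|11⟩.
0.1961|01⟩ + 0.7845i|10⟩ + 0.5883i|11⟩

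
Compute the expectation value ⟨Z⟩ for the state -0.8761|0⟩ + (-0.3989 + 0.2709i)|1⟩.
0.535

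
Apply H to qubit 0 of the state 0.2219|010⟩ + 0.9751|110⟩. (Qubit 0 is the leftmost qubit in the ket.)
0.8464|010⟩ - 0.5326|110⟩

H on qubit 0 mixes each pair of kets that differ only in qubit 0: amplitudes (a, b) of (|…0…⟩, |…1…⟩) become ((a + b)/√2, (a − b)/√2). Kets absent from the input have amplitude 0.
(|010⟩, |110⟩): (a, b) = (0.2219, 0.9751) → (0.8464, -0.5326)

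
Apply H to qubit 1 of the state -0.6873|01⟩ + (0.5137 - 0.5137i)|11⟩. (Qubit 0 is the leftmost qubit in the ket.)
-0.486|00⟩ + 0.486|01⟩ + (0.3632 - 0.3632i)|10⟩ + (-0.3632 + 0.3632i)|11⟩

H on qubit 1 mixes each pair of kets that differ only in qubit 1: amplitudes (a, b) of (|…0…⟩, |…1…⟩) become ((a + b)/√2, (a − b)/√2). Kets absent from the input have amplitude 0.
(|00⟩, |01⟩): (a, b) = (0, -0.6873) → (-0.486, 0.486)
(|10⟩, |11⟩): (a, b) = (0, (0.5137 - 0.5137i)) → ((0.3632 - 0.3632i), (-0.3632 + 0.3632i))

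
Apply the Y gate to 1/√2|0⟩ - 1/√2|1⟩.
(1/√2)i|0⟩ + (1/√2)i|1⟩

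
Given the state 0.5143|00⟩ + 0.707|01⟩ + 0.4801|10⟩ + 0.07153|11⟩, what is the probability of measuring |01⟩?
0.4998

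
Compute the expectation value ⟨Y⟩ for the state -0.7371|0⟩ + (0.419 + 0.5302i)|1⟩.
-0.7816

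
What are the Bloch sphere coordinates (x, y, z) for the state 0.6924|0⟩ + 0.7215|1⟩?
(0.9991, 0, -0.04114)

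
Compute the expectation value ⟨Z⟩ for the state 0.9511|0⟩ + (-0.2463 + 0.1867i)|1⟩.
0.8091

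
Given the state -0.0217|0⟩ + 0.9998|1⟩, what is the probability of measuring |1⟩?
0.9996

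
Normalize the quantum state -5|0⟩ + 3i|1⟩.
-0.8575|0⟩ + 0.5145i|1⟩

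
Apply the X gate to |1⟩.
|0⟩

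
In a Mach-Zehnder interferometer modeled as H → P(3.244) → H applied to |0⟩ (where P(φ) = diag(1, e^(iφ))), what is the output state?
(0.00262 - 0.05111i)|0⟩ + (0.9974 + 0.05111i)|1⟩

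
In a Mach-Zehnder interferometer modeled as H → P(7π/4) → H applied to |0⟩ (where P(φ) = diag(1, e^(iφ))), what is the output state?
(0.8536 - (1/√8)i)|0⟩ + (0.1464 + (1/√8)i)|1⟩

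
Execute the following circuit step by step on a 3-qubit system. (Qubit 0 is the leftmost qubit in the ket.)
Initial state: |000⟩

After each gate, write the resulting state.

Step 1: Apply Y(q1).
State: i|010⟩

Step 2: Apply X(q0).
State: i|110⟩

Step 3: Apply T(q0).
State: (-1/√2 + (1/√2)i)|110⟩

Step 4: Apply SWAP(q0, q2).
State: (-1/√2 + (1/√2)i)|011⟩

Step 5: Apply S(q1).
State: (-1/√2 - (1/√2)i)|011⟩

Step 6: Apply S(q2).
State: (1/√2 - (1/√2)i)|011⟩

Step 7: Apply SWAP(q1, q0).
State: (1/√2 - (1/√2)i)|101⟩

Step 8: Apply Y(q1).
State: (1/√2 + (1/√2)i)|111⟩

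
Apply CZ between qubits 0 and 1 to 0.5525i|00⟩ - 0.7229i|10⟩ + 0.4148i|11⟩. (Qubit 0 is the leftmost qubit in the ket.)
0.5525i|00⟩ - 0.7229i|10⟩ - 0.4148i|11⟩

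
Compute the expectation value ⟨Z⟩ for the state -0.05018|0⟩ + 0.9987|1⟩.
-0.9949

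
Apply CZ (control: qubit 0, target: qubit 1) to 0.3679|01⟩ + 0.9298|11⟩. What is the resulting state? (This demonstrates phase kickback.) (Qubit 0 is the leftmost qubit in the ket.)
0.3679|01⟩ - 0.9298|11⟩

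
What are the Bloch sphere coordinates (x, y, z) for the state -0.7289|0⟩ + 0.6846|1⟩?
(-0.998, 0, 0.06262)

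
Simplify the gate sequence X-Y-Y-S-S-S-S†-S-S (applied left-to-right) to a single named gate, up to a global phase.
X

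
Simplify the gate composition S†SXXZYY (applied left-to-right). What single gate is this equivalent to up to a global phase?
Z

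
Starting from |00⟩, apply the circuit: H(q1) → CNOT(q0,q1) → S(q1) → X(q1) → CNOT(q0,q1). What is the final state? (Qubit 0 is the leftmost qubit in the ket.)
(1/√2)i|00⟩ + 1/√2|01⟩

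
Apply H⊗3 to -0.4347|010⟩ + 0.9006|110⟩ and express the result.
0.1647|000⟩ + 0.1647|001⟩ - 0.1647|010⟩ - 0.1647|011⟩ - 0.4721|100⟩ - 0.4721|101⟩ + 0.4721|110⟩ + 0.4721|111⟩

H⊗3 gives amp(|y⟩) = (1/2√2) Σ_x (−1)^(x·y) amp(|x⟩), where x·y is the number of positions in which both x and y have a 1.
|000⟩: (-0.4347 + 0.9006)/(2√2) = 0.1647
|001⟩: (-0.4347 + 0.9006)/(2√2) = 0.1647
|010⟩: (0.4347 - 0.9006)/(2√2) = -0.1647
|011⟩: (0.4347 - 0.9006)/(2√2) = -0.1647
|100⟩: (-0.4347 - 0.9006)/(2√2) = -0.4721
|101⟩: (-0.4347 - 0.9006)/(2√2) = -0.4721
|110⟩: (0.4347 + 0.9006)/(2√2) = 0.4721
|111⟩: (0.4347 + 0.9006)/(2√2) = 0.4721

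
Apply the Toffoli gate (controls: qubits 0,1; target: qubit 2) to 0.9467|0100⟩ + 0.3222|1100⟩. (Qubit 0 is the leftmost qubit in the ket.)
0.9467|0100⟩ + 0.3222|1110⟩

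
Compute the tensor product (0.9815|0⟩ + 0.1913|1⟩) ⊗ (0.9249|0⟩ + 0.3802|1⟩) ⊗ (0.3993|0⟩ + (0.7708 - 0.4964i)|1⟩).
0.3625|000⟩ + (0.6997 - 0.4506i)|001⟩ + 0.149|010⟩ + (0.2876 - 0.1852i)|011⟩ + 0.07065|100⟩ + (0.1364 - 0.08783i)|101⟩ + 0.02904|110⟩ + (0.05606 - 0.0361i)|111⟩

amp(|b₁b₂…⟩) = product of the factor amplitudes for bits b₁, b₂, …; only kets whose every factor amplitude is nonzero survive.
|000⟩: (0.9815)(0.9249)(0.3993) = 0.3625
|001⟩: (0.9815)(0.9249)(0.7708 - 0.4964i) = (0.6997 - 0.4506i)
|010⟩: (0.9815)(0.3802)(0.3993) = 0.149
|011⟩: (0.9815)(0.3802)(0.7708 - 0.4964i) = (0.2876 - 0.1852i)
|100⟩: (0.1913)(0.9249)(0.3993) = 0.07065
|101⟩: (0.1913)(0.9249)(0.7708 - 0.4964i) = (0.1364 - 0.08783i)
|110⟩: (0.1913)(0.3802)(0.3993) = 0.02904
|111⟩: (0.1913)(0.3802)(0.7708 - 0.4964i) = (0.05606 - 0.0361i)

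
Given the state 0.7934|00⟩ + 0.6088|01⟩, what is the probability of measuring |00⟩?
0.6295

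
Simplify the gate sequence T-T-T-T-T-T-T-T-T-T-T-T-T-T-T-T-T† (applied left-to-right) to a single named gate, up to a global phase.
T†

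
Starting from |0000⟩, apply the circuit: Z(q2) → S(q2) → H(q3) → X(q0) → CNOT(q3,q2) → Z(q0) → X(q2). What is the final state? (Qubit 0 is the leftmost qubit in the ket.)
-1/√2|1001⟩ - 1/√2|1010⟩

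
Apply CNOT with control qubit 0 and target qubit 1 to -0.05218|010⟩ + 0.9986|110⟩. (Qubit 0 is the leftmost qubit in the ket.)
-0.05218|010⟩ + 0.9986|100⟩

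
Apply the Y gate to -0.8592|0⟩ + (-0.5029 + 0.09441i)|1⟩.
(0.09441 + 0.5029i)|0⟩ - 0.8592i|1⟩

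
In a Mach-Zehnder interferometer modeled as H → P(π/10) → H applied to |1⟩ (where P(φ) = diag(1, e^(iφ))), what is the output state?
(0.02447 - 0.1545i)|0⟩ + (0.9755 + 0.1545i)|1⟩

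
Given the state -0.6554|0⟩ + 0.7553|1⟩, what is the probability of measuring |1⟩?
0.5705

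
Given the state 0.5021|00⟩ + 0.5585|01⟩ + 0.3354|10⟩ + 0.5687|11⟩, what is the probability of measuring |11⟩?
0.3234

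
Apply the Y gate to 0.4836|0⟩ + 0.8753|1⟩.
-0.8753i|0⟩ + 0.4836i|1⟩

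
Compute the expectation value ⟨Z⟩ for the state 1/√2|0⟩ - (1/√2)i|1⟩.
0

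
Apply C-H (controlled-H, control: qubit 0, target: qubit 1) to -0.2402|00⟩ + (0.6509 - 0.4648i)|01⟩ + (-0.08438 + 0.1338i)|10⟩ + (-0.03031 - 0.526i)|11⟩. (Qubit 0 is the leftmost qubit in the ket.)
-0.2402|00⟩ + (0.6509 - 0.4648i)|01⟩ + (-0.0811 - 0.2773i)|10⟩ + (-0.03823 + 0.4665i)|11⟩

C-H leaves the control-|0⟩ kets |00⟩, |01⟩ unchanged and applies H to qubit 1 on the control-|1⟩ pair (|10⟩, |11⟩).
H = [[1/√2, 1/√2], [1/√2, -1/√2]].
With a = amp(|10⟩) = (-0.08438 + 0.1338i) and b = amp(|11⟩) = (-0.03031 - 0.526i):
new amp(|10⟩) = (1/√2)·a + (1/√2)·b = (-0.0811 - 0.2773i)
new amp(|11⟩) = (1/√2)·a + (-1/√2)·b = (-0.03823 + 0.4665i)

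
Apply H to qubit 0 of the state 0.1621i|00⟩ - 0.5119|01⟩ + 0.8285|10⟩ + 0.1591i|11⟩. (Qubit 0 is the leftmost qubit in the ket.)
(0.5858 + 0.1146i)|00⟩ + (-0.362 + 0.1125i)|01⟩ + (-0.5858 + 0.1146i)|10⟩ + (-0.362 - 0.1125i)|11⟩

H on qubit 0 mixes each pair of kets that differ only in qubit 0: amplitudes (a, b) of (|…0…⟩, |…1…⟩) become ((a + b)/√2, (a − b)/√2). Kets absent from the input have amplitude 0.
(|00⟩, |10⟩): (a, b) = (0.1621i, 0.8285) → ((0.5858 + 0.1146i), (-0.5858 + 0.1146i))
(|01⟩, |11⟩): (a, b) = (-0.5119, 0.1591i) → ((-0.362 + 0.1125i), (-0.362 - 0.1125i))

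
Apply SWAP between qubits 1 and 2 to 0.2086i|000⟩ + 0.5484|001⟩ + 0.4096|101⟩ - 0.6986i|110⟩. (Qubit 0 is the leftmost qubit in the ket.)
0.2086i|000⟩ + 0.5484|010⟩ - 0.6986i|101⟩ + 0.4096|110⟩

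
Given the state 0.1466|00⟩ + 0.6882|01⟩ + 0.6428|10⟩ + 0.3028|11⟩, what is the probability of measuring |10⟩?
0.4132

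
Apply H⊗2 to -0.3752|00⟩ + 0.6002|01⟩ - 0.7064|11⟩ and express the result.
-0.2407|00⟩ - 0.1345|01⟩ + 0.4657|10⟩ - 0.8409|11⟩

H⊗2 gives amp(|y⟩) = (1/2) Σ_x (−1)^(x·y) amp(|x⟩), where x·y is the number of positions in which both x and y have a 1.
|00⟩: (-0.3752 + 0.6002 - 0.7064)/2 = -0.2407
|01⟩: (-0.3752 - 0.6002 + 0.7064)/2 = -0.1345
|10⟩: (-0.3752 + 0.6002 + 0.7064)/2 = 0.4657
|11⟩: (-0.3752 - 0.6002 - 0.7064)/2 = -0.8409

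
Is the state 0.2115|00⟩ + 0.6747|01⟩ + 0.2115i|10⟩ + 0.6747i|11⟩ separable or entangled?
Separable

Writing the state as a|00⟩ + b|01⟩ + c|10⟩ + d|11⟩, it is a product state iff ad − bc = 0.
Here (a, b, c, d) = (0.2115, 0.6747, 0.2115i, 0.6747i): ad − bc = (0.2115)(0.6747i) − (0.6747)(0.2115i) = 0, so the state is separable.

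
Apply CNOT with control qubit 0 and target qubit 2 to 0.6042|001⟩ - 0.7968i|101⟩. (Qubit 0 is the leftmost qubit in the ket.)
0.6042|001⟩ - 0.7968i|100⟩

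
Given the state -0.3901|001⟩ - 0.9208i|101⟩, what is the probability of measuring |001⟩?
0.1522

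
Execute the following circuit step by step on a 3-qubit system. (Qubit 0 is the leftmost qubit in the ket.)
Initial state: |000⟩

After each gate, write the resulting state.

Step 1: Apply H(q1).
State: 1/√2|000⟩ + 1/√2|010⟩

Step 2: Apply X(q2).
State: 1/√2|001⟩ + 1/√2|011⟩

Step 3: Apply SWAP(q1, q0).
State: 1/√2|001⟩ + 1/√2|101⟩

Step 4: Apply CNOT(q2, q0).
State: 1/√2|001⟩ + 1/√2|101⟩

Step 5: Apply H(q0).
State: |001⟩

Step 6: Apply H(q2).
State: 1/√2|000⟩ - 1/√2|001⟩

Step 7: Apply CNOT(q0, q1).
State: 1/√2|000⟩ - 1/√2|001⟩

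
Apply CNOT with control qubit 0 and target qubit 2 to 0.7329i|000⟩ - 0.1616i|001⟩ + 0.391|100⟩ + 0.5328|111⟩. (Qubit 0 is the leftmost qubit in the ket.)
0.7329i|000⟩ - 0.1616i|001⟩ + 0.391|101⟩ + 0.5328|110⟩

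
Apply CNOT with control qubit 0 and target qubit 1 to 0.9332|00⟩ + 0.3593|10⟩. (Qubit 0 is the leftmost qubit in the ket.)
0.9332|00⟩ + 0.3593|11⟩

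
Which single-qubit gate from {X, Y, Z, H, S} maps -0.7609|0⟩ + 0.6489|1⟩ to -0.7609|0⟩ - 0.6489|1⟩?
Z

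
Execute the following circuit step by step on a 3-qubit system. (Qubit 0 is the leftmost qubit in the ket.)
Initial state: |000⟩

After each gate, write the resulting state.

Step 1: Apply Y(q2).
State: i|001⟩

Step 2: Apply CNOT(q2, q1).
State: i|011⟩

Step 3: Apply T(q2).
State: (-1/√2 + (1/√2)i)|011⟩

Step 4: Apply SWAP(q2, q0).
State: (-1/√2 + (1/√2)i)|110⟩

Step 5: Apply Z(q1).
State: (1/√2 - (1/√2)i)|110⟩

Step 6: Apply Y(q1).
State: (-1/√2 - (1/√2)i)|100⟩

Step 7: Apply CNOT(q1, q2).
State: (-1/√2 - (1/√2)i)|100⟩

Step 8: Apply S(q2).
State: (-1/√2 - (1/√2)i)|100⟩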